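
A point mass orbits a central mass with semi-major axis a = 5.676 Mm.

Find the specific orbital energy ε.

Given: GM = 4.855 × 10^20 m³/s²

Convert to SI: a = 5.676 Mm = 5.676e+06 m.
ε = −GM / (2a).
ε = −4.855e+20 / (2 · 5.676e+06) J/kg ≈ -4.277e+13 J/kg = -4.277e+04 GJ/kg.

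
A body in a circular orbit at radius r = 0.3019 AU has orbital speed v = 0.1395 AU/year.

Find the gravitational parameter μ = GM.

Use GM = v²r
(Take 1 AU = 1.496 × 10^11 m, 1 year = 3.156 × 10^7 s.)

Convert to SI: r = 0.3019 AU = 4.51642e+10 m; v = 0.1395 AU/year = 661.255 m/s.
For a circular orbit v² = GM/r, so GM = v² · r.
GM = (661.255)² · 4.51642e+10 m³/s² ≈ 1.975e+16 m³/s² = 1.975 × 10^16 m³/s².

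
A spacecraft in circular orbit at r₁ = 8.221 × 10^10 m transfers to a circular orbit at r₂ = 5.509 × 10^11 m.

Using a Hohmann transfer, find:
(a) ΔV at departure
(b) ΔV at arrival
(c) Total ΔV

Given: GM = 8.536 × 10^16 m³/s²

Transfer semi-major axis: a_t = (r₁ + r₂)/2 = (8.221e+10 + 5.509e+11)/2 = 3.16555e+11 m.
Circular speeds: v₁ = √(GM/r₁) = 1018.98 m/s, v₂ = √(GM/r₂) = 393.632 m/s.
Transfer speeds (vis-viva v² = GM(2/r − 1/a_t)): v₁ᵗ = 1344.24 m/s, v₂ᵗ = 200.599 m/s.
(a) ΔV₁ = |v₁ᵗ − v₁| ≈ 325.3 m/s = 325.3 m/s.
(b) ΔV₂ = |v₂ − v₂ᵗ| ≈ 193 m/s = 193 m/s.
(c) ΔV_total = ΔV₁ + ΔV₂ ≈ 518.3 m/s = 518.3 m/s.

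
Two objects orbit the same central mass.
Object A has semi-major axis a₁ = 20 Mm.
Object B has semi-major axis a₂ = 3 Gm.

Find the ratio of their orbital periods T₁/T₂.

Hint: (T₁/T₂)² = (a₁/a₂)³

Convert to SI: a₁ = 20 Mm = 2e+07 m; a₂ = 3 Gm = 3e+09 m.
From Kepler's third law, (T₁/T₂)² = (a₁/a₂)³, so T₁/T₂ = (a₁/a₂)^(3/2).
a₁/a₂ = 2e+07 / 3e+09 = 0.00666667.
T₁/T₂ = (0.00666667)^(3/2) ≈ 0.0005443.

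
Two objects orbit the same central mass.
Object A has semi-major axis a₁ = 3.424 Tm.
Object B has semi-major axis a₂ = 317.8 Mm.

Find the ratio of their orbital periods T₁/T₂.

Convert to SI: a₁ = 3.424 Tm = 3.424e+12 m; a₂ = 317.8 Mm = 3.178e+08 m.
From Kepler's third law, (T₁/T₂)² = (a₁/a₂)³, so T₁/T₂ = (a₁/a₂)^(3/2).
a₁/a₂ = 3.424e+12 / 3.178e+08 = 10774.1.
T₁/T₂ = (10774.1)^(3/2) ≈ 1.118e+06.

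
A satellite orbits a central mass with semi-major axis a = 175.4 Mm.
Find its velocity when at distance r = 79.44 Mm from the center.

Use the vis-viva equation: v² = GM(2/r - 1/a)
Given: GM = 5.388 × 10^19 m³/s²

Convert to SI: a = 175.4 Mm = 1.754e+08 m; r = 79.44 Mm = 7.944e+07 m.
Vis-viva: v = √(GM · (2/r − 1/a)).
2/r − 1/a = 2/7.944e+07 − 1/1.754e+08 = 1.9475e-08 m⁻¹.
v = √(5.388e+19 · 1.9475e-08) m/s ≈ 1.024e+06 m/s = 1024 km/s.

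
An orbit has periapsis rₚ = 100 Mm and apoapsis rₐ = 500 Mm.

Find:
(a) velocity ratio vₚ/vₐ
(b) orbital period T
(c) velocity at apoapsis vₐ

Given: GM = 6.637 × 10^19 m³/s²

Convert to SI: rₚ = 100 Mm = 1e+08 m; rₐ = 500 Mm = 5e+08 m.
(a) Conservation of angular momentum (rₚvₚ = rₐvₐ) gives vₚ/vₐ = rₐ/rₚ = 5e+08/1e+08 ≈ 5
(b) With a = (rₚ + rₐ)/2 = 3e+08 m, T = 2π √(a³/GM) = 2π √((3e+08)³/6.637e+19) s ≈ 4008 s
(c) With a = (rₚ + rₐ)/2 = 3e+08 m, vₐ = √(GM (2/rₐ − 1/a)) = √(6.637e+19 · (2/5e+08 − 1/3e+08)) m/s ≈ 2.103e+05 m/s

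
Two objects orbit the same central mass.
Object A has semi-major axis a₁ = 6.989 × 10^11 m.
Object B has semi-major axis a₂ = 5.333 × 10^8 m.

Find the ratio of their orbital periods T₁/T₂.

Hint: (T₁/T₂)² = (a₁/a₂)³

From Kepler's third law, (T₁/T₂)² = (a₁/a₂)³, so T₁/T₂ = (a₁/a₂)^(3/2).
a₁/a₂ = 6.989e+11 / 5.333e+08 = 1310.52.
T₁/T₂ = (1310.52)^(3/2) ≈ 4.744e+04.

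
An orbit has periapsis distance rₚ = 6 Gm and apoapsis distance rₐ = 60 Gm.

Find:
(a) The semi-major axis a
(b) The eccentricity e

Convert to SI: rₚ = 6 Gm = 6e+09 m; rₐ = 60 Gm = 6e+10 m.
(a) a = (rₚ + rₐ) / 2 = (6e+09 + 6e+10) / 2 ≈ 3.3e+10 m = 33 Gm.
(b) e = (rₐ − rₚ) / (rₐ + rₚ) = (6e+10 − 6e+09) / (6e+10 + 6e+09) ≈ 0.8182.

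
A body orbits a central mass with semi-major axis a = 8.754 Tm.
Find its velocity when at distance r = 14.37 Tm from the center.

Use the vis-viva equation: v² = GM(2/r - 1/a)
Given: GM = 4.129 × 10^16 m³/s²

Convert to SI: a = 8.754 Tm = 8.754e+12 m; r = 14.37 Tm = 1.437e+13 m.
Vis-viva: v = √(GM · (2/r − 1/a)).
2/r − 1/a = 2/1.437e+13 − 1/8.754e+12 = 2.49454e-14 m⁻¹.
v = √(4.129e+16 · 2.49454e-14) m/s ≈ 32.09 m/s = 32.09 m/s.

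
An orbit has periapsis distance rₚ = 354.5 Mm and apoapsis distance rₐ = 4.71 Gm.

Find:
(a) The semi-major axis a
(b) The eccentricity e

Convert to SI: rₚ = 354.5 Mm = 3.545e+08 m; rₐ = 4.71 Gm = 4.71e+09 m.
(a) a = (rₚ + rₐ) / 2 = (3.545e+08 + 4.71e+09) / 2 ≈ 2.532e+09 m = 2.532 Gm.
(b) e = (rₐ − rₚ) / (rₐ + rₚ) = (4.71e+09 − 3.545e+08) / (4.71e+09 + 3.545e+08) ≈ 0.86.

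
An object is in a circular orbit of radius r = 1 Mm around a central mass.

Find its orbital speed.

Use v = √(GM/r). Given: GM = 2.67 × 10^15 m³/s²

Convert to SI: r = 1 Mm = 1e+06 m.
For a circular orbit, gravity supplies the centripetal force, so v = √(GM / r).
v = √(2.67e+15 / 1e+06) m/s ≈ 5.167e+04 m/s = 51.67 km/s.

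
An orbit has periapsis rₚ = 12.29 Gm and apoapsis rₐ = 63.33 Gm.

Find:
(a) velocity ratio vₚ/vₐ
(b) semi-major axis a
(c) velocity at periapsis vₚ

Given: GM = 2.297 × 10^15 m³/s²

Convert to SI: rₚ = 12.29 Gm = 1.229e+10 m; rₐ = 63.33 Gm = 6.333e+10 m.
(a) Conservation of angular momentum (rₚvₚ = rₐvₐ) gives vₚ/vₐ = rₐ/rₚ = 6.333e+10/1.229e+10 ≈ 5.153
(b) a = (rₚ + rₐ)/2 = (1.229e+10 + 6.333e+10)/2 ≈ 3.781e+10 m
(c) With a = (rₚ + rₐ)/2 = 3.781e+10 m, vₚ = √(GM (2/rₚ − 1/a)) = √(2.297e+15 · (2/1.229e+10 − 1/3.781e+10)) m/s ≈ 559.5 m/s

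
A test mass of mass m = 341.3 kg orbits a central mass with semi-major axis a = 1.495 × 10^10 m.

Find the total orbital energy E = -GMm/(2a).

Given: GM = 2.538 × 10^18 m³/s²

E = −GMm / (2a).
E = −2.538e+18 · 341.3 / (2 · 1.495e+10) J ≈ -2.897e+10 J = -28.97 GJ.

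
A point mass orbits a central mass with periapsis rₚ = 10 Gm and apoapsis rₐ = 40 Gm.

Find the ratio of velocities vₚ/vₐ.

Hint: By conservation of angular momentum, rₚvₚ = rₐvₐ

Convert to SI: rₚ = 10 Gm = 1e+10 m; rₐ = 40 Gm = 4e+10 m.
Conservation of angular momentum gives rₚvₚ = rₐvₐ, so vₚ/vₐ = rₐ/rₚ.
vₚ/vₐ = 4e+10 / 1e+10 ≈ 4.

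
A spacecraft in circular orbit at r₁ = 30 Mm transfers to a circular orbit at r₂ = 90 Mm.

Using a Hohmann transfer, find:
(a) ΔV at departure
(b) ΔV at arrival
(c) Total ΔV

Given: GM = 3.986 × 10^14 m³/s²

Convert to SI: r₁ = 30 Mm = 3e+07 m; r₂ = 90 Mm = 9e+07 m.
Transfer semi-major axis: a_t = (r₁ + r₂)/2 = (3e+07 + 9e+07)/2 = 6e+07 m.
Circular speeds: v₁ = √(GM/r₁) = 3645.09 m/s, v₂ = √(GM/r₂) = 2104.49 m/s.
Transfer speeds (vis-viva v² = GM(2/r − 1/a_t)): v₁ᵗ = 4464.3 m/s, v₂ᵗ = 1488.1 m/s.
(a) ΔV₁ = |v₁ᵗ − v₁| ≈ 819.2 m/s = 819.2 m/s.
(b) ΔV₂ = |v₂ − v₂ᵗ| ≈ 616.4 m/s = 616.4 m/s.
(c) ΔV_total = ΔV₁ + ΔV₂ ≈ 1436 m/s = 1.436 km/s.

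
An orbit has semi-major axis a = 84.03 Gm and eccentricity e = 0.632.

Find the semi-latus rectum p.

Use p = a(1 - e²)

Convert to SI: a = 84.03 Gm = 8.403e+10 m.
p = a (1 − e²).
p = 8.403e+10 · (1 − (0.632)²) = 8.403e+10 · 0.600576 ≈ 5.047e+10 m = 50.47 Gm.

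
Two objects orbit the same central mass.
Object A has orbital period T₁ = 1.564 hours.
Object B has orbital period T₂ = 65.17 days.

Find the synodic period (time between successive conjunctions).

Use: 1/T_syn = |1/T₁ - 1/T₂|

Convert to SI: T₁ = 1.564 hours = 5630.4 s; T₂ = 65.17 days = 5.63069e+06 s.
T_syn = |T₁ · T₂ / (T₁ − T₂)|.
T_syn = |5630.4 · 5.63069e+06 / (5630.4 − 5.63069e+06)| s ≈ 5636 s = 1.566 hours.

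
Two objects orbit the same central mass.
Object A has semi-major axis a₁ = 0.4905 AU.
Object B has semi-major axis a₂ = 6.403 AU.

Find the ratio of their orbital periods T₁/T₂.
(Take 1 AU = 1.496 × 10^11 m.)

Convert to SI: a₁ = 0.4905 AU = 7.33788e+10 m; a₂ = 6.403 AU = 9.57889e+11 m.
From Kepler's third law, (T₁/T₂)² = (a₁/a₂)³, so T₁/T₂ = (a₁/a₂)^(3/2).
a₁/a₂ = 7.33788e+10 / 9.57889e+11 = 0.0766047.
T₁/T₂ = (0.0766047)^(3/2) ≈ 0.0212.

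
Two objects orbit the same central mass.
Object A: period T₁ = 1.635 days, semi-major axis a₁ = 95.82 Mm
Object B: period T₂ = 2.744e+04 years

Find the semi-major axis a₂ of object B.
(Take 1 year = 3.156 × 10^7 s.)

Convert to SI: T₁ = 1.635 days = 141264 s; a₁ = 95.82 Mm = 9.582e+07 m; T₂ = 2.744e+04 years = 8.66006e+11 s.
Kepler's third law: (T₁/T₂)² = (a₁/a₂)³ ⇒ a₂ = a₁ · (T₂/T₁)^(2/3).
T₂/T₁ = 8.66006e+11 / 141264 = 6.13041e+06.
a₂ = 9.582e+07 · (6.13041e+06)^(2/3) m ≈ 3.21e+12 m = 3.21 Tm.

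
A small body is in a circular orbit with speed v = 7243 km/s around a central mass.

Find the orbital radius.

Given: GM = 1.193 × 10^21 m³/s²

Convert to SI: v = 7243 km/s = 7.243e+06 m/s.
For a circular orbit, v² = GM / r, so r = GM / v².
r = 1.193e+21 / (7.243e+06)² m ≈ 2.274e+07 m = 22.74 Mm.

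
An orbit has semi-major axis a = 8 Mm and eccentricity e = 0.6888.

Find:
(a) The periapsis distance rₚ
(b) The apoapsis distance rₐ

Convert to SI: a = 8 Mm = 8e+06 m.
(a) rₚ = a(1 − e) = 8e+06 · (1 − 0.6888) = 8e+06 · 0.3112 ≈ 2.49e+06 m = 2.49 Mm.
(b) rₐ = a(1 + e) = 8e+06 · (1 + 0.6888) = 8e+06 · 1.6888 ≈ 1.351e+07 m = 13.51 Mm.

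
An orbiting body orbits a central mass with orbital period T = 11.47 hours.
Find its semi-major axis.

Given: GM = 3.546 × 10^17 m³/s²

Convert to SI: T = 11.47 hours = 41292 s.
Invert Kepler's third law: a = (GM · T² / (4π²))^(1/3).
Substituting T = 41292 s and GM = 3.546e+17 m³/s²:
a = (3.546e+17 · (41292)² / (4π²))^(1/3) m
a ≈ 2.483e+08 m = 248.3 Mm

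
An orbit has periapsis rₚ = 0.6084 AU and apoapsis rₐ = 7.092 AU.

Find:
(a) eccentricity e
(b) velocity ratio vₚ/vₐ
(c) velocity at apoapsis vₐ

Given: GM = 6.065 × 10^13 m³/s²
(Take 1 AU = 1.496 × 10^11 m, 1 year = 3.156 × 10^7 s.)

Convert to SI: rₚ = 0.6084 AU = 9.10166e+10 m; rₐ = 7.092 AU = 1.06096e+12 m.
(a) e = (rₐ − rₚ)/(rₐ + rₚ) = (1.06096e+12 − 9.10166e+10)/(1.06096e+12 + 9.10166e+10) ≈ 0.842
(b) Conservation of angular momentum (rₚvₚ = rₐvₐ) gives vₚ/vₐ = rₐ/rₚ = 1.06096e+12/9.10166e+10 ≈ 11.66
(c) With a = (rₚ + rₐ)/2 = 5.7599e+11 m, vₐ = √(GM (2/rₐ − 1/a)) = √(6.065e+13 · (2/1.06096e+12 − 1/5.7599e+11)) m/s ≈ 3.006 m/s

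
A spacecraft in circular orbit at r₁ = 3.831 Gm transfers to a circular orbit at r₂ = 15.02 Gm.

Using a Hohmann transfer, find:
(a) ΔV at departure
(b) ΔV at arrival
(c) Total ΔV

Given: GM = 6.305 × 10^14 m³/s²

Convert to SI: r₁ = 3.831 Gm = 3.831e+09 m; r₂ = 15.02 Gm = 1.502e+10 m.
Transfer semi-major axis: a_t = (r₁ + r₂)/2 = (3.831e+09 + 1.502e+10)/2 = 9.4255e+09 m.
Circular speeds: v₁ = √(GM/r₁) = 405.683 m/s, v₂ = √(GM/r₂) = 204.884 m/s.
Transfer speeds (vis-viva v² = GM(2/r − 1/a_t)): v₁ᵗ = 512.117 m/s, v₂ᵗ = 130.621 m/s.
(a) ΔV₁ = |v₁ᵗ − v₁| ≈ 106.4 m/s = 106.4 m/s.
(b) ΔV₂ = |v₂ − v₂ᵗ| ≈ 74.26 m/s = 74.26 m/s.
(c) ΔV_total = ΔV₁ + ΔV₂ ≈ 180.7 m/s = 180.7 m/s.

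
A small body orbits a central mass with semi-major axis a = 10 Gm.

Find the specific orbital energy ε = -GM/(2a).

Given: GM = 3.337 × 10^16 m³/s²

Convert to SI: a = 10 Gm = 1e+10 m.
ε = −GM / (2a).
ε = −3.337e+16 / (2 · 1e+10) J/kg ≈ -1.668e+06 J/kg = -1.669 MJ/kg.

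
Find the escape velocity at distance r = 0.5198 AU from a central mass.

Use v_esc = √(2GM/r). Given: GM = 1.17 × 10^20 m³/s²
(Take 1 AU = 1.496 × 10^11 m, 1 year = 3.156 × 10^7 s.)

Convert to SI: r = 0.5198 AU = 7.77621e+10 m.
Escape velocity comes from setting total energy to zero: ½v² − GM/r = 0 ⇒ v_esc = √(2GM / r).
v_esc = √(2 · 1.17e+20 / 7.77621e+10) m/s ≈ 5.486e+04 m/s = 11.57 AU/year.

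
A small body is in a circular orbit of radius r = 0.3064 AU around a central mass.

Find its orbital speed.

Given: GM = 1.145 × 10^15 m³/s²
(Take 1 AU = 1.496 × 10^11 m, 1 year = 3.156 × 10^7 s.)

Convert to SI: r = 0.3064 AU = 4.58374e+10 m.
For a circular orbit, gravity supplies the centripetal force, so v = √(GM / r).
v = √(1.145e+15 / 4.58374e+10) m/s ≈ 158 m/s = 0.03334 AU/year.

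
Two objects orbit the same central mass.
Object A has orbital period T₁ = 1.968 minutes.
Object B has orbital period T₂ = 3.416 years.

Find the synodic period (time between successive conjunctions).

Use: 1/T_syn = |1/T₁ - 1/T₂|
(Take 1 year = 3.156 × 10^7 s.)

Convert to SI: T₁ = 1.968 minutes = 118.08 s; T₂ = 3.416 years = 1.07809e+08 s.
T_syn = |T₁ · T₂ / (T₁ − T₂)|.
T_syn = |118.08 · 1.07809e+08 / (118.08 − 1.07809e+08)| s ≈ 118.1 s = 1.968 minutes.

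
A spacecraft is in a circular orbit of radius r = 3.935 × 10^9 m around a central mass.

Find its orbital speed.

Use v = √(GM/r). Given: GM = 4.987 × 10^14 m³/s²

For a circular orbit, gravity supplies the centripetal force, so v = √(GM / r).
v = √(4.987e+14 / 3.935e+09) m/s ≈ 356 m/s = 356 m/s.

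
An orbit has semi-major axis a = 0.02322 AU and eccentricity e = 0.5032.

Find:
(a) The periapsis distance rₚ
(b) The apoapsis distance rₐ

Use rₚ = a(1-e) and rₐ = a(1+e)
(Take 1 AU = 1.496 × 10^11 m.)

Convert to SI: a = 0.02322 AU = 3.47371e+09 m.
(a) rₚ = a(1 − e) = 3.47371e+09 · (1 − 0.5032) = 3.47371e+09 · 0.4968 ≈ 1.726e+09 m = 0.01154 AU.
(b) rₐ = a(1 + e) = 3.47371e+09 · (1 + 0.5032) = 3.47371e+09 · 1.5032 ≈ 5.222e+09 m = 0.0349 AU.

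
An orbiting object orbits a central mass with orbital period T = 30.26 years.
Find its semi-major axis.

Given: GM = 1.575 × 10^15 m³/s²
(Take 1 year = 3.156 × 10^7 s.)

Convert to SI: T = 30.26 years = 9.55006e+08 s.
Invert Kepler's third law: a = (GM · T² / (4π²))^(1/3).
Substituting T = 9.55006e+08 s and GM = 1.575e+15 m³/s²:
a = (1.575e+15 · (9.55006e+08)² / (4π²))^(1/3) m
a ≈ 3.314e+10 m = 33.14 Gm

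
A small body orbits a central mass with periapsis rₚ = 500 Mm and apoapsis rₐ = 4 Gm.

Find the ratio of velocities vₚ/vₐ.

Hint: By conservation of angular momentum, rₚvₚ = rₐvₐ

Convert to SI: rₚ = 500 Mm = 5e+08 m; rₐ = 4 Gm = 4e+09 m.
Conservation of angular momentum gives rₚvₚ = rₐvₐ, so vₚ/vₐ = rₐ/rₚ.
vₚ/vₐ = 4e+09 / 5e+08 ≈ 8.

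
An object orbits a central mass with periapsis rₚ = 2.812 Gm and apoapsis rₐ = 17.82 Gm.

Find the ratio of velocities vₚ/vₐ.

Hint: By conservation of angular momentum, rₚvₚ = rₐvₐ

Convert to SI: rₚ = 2.812 Gm = 2.812e+09 m; rₐ = 17.82 Gm = 1.782e+10 m.
Conservation of angular momentum gives rₚvₚ = rₐvₐ, so vₚ/vₐ = rₐ/rₚ.
vₚ/vₐ = 1.782e+10 / 2.812e+09 ≈ 6.337.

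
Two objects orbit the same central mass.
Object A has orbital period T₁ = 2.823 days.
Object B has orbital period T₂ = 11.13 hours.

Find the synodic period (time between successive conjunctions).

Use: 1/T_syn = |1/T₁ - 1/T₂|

Convert to SI: T₁ = 2.823 days = 243907 s; T₂ = 11.13 hours = 40068 s.
T_syn = |T₁ · T₂ / (T₁ − T₂)|.
T_syn = |243907 · 40068 / (243907 − 40068)| s ≈ 4.794e+04 s = 13.32 hours.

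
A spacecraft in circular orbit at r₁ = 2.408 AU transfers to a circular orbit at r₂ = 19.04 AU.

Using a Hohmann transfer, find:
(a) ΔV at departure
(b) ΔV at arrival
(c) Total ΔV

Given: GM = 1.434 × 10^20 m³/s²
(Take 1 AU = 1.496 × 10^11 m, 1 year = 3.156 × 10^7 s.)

Convert to SI: r₁ = 2.408 AU = 3.60237e+11 m; r₂ = 19.04 AU = 2.84838e+12 m.
Transfer semi-major axis: a_t = (r₁ + r₂)/2 = (3.60237e+11 + 2.84838e+12)/2 = 1.60431e+12 m.
Circular speeds: v₁ = √(GM/r₁) = 19951.7 m/s, v₂ = √(GM/r₂) = 7095.37 m/s.
Transfer speeds (vis-viva v² = GM(2/r − 1/a_t)): v₁ᵗ = 26584.9 m/s, v₂ᵗ = 3362.21 m/s.
(a) ΔV₁ = |v₁ᵗ − v₁| ≈ 6633 m/s = 1.399 AU/year.
(b) ΔV₂ = |v₂ − v₂ᵗ| ≈ 3733 m/s = 0.7876 AU/year.
(c) ΔV_total = ΔV₁ + ΔV₂ ≈ 1.037e+04 m/s = 2.187 AU/year.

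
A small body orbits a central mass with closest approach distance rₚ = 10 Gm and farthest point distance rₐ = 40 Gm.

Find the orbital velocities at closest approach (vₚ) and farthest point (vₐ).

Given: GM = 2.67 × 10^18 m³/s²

Convert to SI: rₚ = 10 Gm = 1e+10 m; rₐ = 40 Gm = 4e+10 m.
Use the vis-viva equation v² = GM(2/r − 1/a) with a = (rₚ + rₐ)/2 = (1e+10 + 4e+10)/2 = 2.5e+10 m.
vₚ = √(GM · (2/rₚ − 1/a)) = √(2.67e+18 · (2/1e+10 − 1/2.5e+10)) m/s ≈ 2.067e+04 m/s = 20.67 km/s.
vₐ = √(GM · (2/rₐ − 1/a)) = √(2.67e+18 · (2/4e+10 − 1/2.5e+10)) m/s ≈ 5167 m/s = 5.167 km/s.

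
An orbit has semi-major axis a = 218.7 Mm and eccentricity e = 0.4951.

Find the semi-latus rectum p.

Convert to SI: a = 218.7 Mm = 2.187e+08 m.
p = a (1 − e²).
p = 2.187e+08 · (1 − (0.4951)²) = 2.187e+08 · 0.754876 ≈ 1.651e+08 m = 165.1 Mm.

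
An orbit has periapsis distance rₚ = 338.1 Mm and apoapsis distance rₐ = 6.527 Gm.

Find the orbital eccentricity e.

Convert to SI: rₚ = 338.1 Mm = 3.381e+08 m; rₐ = 6.527 Gm = 6.527e+09 m.
e = (rₐ − rₚ) / (rₐ + rₚ).
e = (6.527e+09 − 3.381e+08) / (6.527e+09 + 3.381e+08) = 6.1889e+09 / 6.8651e+09 ≈ 0.9015.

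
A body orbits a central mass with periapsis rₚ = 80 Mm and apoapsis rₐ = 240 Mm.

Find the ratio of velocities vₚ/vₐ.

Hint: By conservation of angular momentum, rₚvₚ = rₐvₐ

Convert to SI: rₚ = 80 Mm = 8e+07 m; rₐ = 240 Mm = 2.4e+08 m.
Conservation of angular momentum gives rₚvₚ = rₐvₐ, so vₚ/vₐ = rₐ/rₚ.
vₚ/vₐ = 2.4e+08 / 8e+07 ≈ 3.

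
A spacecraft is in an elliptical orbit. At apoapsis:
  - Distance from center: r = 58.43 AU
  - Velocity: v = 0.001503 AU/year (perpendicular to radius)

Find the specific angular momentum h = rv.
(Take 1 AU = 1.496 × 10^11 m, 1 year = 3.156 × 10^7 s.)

Convert to SI: r = 58.43 AU = 8.74113e+12 m; v = 0.001503 AU/year = 7.12449 m/s.
With v perpendicular to r, h = r · v.
h = 8.74113e+12 · 7.12449 m²/s ≈ 6.228e+13 m²/s.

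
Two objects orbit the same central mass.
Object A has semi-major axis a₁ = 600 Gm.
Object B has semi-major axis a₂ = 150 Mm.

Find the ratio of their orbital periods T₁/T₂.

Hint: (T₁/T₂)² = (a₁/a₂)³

Convert to SI: a₁ = 600 Gm = 6e+11 m; a₂ = 150 Mm = 1.5e+08 m.
From Kepler's third law, (T₁/T₂)² = (a₁/a₂)³, so T₁/T₂ = (a₁/a₂)^(3/2).
a₁/a₂ = 6e+11 / 1.5e+08 = 4000.
T₁/T₂ = (4000)^(3/2) ≈ 2.53e+05.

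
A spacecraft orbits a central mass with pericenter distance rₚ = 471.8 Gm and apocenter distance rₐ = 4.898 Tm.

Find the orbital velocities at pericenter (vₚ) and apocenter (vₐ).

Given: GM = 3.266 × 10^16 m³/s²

Convert to SI: rₚ = 471.8 Gm = 4.718e+11 m; rₐ = 4.898 Tm = 4.898e+12 m.
Use the vis-viva equation v² = GM(2/r − 1/a) with a = (rₚ + rₐ)/2 = (4.718e+11 + 4.898e+12)/2 = 2.6849e+12 m.
vₚ = √(GM · (2/rₚ − 1/a)) = √(3.266e+16 · (2/4.718e+11 − 1/2.6849e+12)) m/s ≈ 355.4 m/s = 355.4 m/s.
vₐ = √(GM · (2/rₐ − 1/a)) = √(3.266e+16 · (2/4.898e+12 − 1/2.6849e+12)) m/s ≈ 34.23 m/s = 34.23 m/s.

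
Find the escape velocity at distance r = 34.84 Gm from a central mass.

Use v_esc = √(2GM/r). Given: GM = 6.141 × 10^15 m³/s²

Convert to SI: r = 34.84 Gm = 3.484e+10 m.
Escape velocity comes from setting total energy to zero: ½v² − GM/r = 0 ⇒ v_esc = √(2GM / r).
v_esc = √(2 · 6.141e+15 / 3.484e+10) m/s ≈ 593.7 m/s = 593.7 m/s.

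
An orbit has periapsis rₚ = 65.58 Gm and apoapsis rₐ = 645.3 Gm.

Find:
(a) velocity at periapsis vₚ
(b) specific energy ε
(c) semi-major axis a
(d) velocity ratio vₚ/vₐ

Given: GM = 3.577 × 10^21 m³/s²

Convert to SI: rₚ = 65.58 Gm = 6.558e+10 m; rₐ = 645.3 Gm = 6.453e+11 m.
(a) With a = (rₚ + rₐ)/2 = 3.5544e+11 m, vₚ = √(GM (2/rₚ − 1/a)) = √(3.577e+21 · (2/6.558e+10 − 1/3.5544e+11)) m/s ≈ 3.147e+05 m/s
(b) With a = (rₚ + rₐ)/2 = 3.5544e+11 m, ε = −GM/(2a) = −3.577e+21/(2 · 3.5544e+11) J/kg ≈ -5.032e+09 J/kg
(c) a = (rₚ + rₐ)/2 = (6.558e+10 + 6.453e+11)/2 ≈ 3.554e+11 m
(d) Conservation of angular momentum (rₚvₚ = rₐvₐ) gives vₚ/vₐ = rₐ/rₚ = 6.453e+11/6.558e+10 ≈ 9.84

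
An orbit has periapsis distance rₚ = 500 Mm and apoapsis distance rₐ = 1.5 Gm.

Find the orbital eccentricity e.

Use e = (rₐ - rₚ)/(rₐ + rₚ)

Convert to SI: rₚ = 500 Mm = 5e+08 m; rₐ = 1.5 Gm = 1.5e+09 m.
e = (rₐ − rₚ) / (rₐ + rₚ).
e = (1.5e+09 − 5e+08) / (1.5e+09 + 5e+08) = 1e+09 / 2e+09 ≈ 0.5.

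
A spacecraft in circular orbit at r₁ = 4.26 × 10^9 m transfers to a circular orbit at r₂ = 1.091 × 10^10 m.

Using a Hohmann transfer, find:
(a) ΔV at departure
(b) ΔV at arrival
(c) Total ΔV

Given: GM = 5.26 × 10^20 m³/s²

Transfer semi-major axis: a_t = (r₁ + r₂)/2 = (4.26e+09 + 1.091e+10)/2 = 7.585e+09 m.
Circular speeds: v₁ = √(GM/r₁) = 351389 m/s, v₂ = √(GM/r₂) = 219574 m/s.
Transfer speeds (vis-viva v² = GM(2/r − 1/a_t)): v₁ᵗ = 421427 m/s, v₂ᵗ = 164554 m/s.
(a) ΔV₁ = |v₁ᵗ − v₁| ≈ 7.004e+04 m/s = 70.04 km/s.
(b) ΔV₂ = |v₂ − v₂ᵗ| ≈ 5.502e+04 m/s = 55.02 km/s.
(c) ΔV_total = ΔV₁ + ΔV₂ ≈ 1.251e+05 m/s = 125.1 km/s.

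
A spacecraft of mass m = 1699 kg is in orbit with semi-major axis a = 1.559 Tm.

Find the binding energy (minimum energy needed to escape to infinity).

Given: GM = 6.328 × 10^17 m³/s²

Convert to SI: a = 1.559 Tm = 1.559e+12 m.
Total orbital energy is E = −GMm/(2a); binding energy is E_bind = −E = GMm/(2a).
E_bind = 6.328e+17 · 1699 / (2 · 1.559e+12) J ≈ 3.448e+08 J = 344.8 MJ.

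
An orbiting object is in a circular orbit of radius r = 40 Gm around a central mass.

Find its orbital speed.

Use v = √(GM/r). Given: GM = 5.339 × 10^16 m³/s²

Convert to SI: r = 40 Gm = 4e+10 m.
For a circular orbit, gravity supplies the centripetal force, so v = √(GM / r).
v = √(5.339e+16 / 4e+10) m/s ≈ 1155 m/s = 1.155 km/s.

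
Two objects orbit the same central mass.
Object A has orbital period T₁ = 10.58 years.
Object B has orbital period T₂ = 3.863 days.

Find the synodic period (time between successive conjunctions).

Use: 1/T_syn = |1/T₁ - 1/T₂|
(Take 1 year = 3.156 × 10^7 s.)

Convert to SI: T₁ = 10.58 years = 3.33905e+08 s; T₂ = 3.863 days = 333763 s.
T_syn = |T₁ · T₂ / (T₁ − T₂)|.
T_syn = |3.33905e+08 · 333763 / (3.33905e+08 − 333763)| s ≈ 3.341e+05 s = 3.867 days.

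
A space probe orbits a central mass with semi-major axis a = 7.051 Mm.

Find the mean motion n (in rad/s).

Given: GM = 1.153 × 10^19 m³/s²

Convert to SI: a = 7.051 Mm = 7.051e+06 m.
n = √(GM / a³).
n = √(1.153e+19 / (7.051e+06)³) rad/s ≈ 0.1814 rad/s.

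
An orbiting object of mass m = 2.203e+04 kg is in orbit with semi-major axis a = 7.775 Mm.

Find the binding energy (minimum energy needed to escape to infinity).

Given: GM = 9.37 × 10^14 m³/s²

Convert to SI: a = 7.775 Mm = 7.775e+06 m.
Total orbital energy is E = −GMm/(2a); binding energy is E_bind = −E = GMm/(2a).
E_bind = 9.37e+14 · 2.203e+04 / (2 · 7.775e+06) J ≈ 1.327e+12 J = 1.327 TJ.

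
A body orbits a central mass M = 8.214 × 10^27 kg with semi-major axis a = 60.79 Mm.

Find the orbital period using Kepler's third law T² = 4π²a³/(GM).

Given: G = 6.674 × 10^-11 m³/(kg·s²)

Convert to SI: a = 60.79 Mm = 6.079e+07 m.
GM = G · M = 6.674e-11 · 8.214e+27 = 5.48202e+17 m³/s².
Kepler's third law: T = 2π √(a³ / GM).
Substituting a = 6.079e+07 m and GM = 5.48202e+17 m³/s²:
T = 2π √((6.079e+07)³ / 5.48202e+17) s
T ≈ 4022 s = 1.117 hours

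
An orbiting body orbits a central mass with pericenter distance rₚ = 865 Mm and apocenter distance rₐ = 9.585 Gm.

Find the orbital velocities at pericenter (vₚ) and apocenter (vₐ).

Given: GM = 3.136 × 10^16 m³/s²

Convert to SI: rₚ = 865 Mm = 8.65e+08 m; rₐ = 9.585 Gm = 9.585e+09 m.
Use the vis-viva equation v² = GM(2/r − 1/a) with a = (rₚ + rₐ)/2 = (8.65e+08 + 9.585e+09)/2 = 5.225e+09 m.
vₚ = √(GM · (2/rₚ − 1/a)) = √(3.136e+16 · (2/8.65e+08 − 1/5.225e+09)) m/s ≈ 8155 m/s = 8.155 km/s.
vₐ = √(GM · (2/rₐ − 1/a)) = √(3.136e+16 · (2/9.585e+09 − 1/5.225e+09)) m/s ≈ 736 m/s = 736 m/s.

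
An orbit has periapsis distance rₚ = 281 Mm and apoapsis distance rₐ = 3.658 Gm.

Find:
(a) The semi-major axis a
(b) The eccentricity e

Convert to SI: rₚ = 281 Mm = 2.81e+08 m; rₐ = 3.658 Gm = 3.658e+09 m.
(a) a = (rₚ + rₐ) / 2 = (2.81e+08 + 3.658e+09) / 2 ≈ 1.97e+09 m = 1.97 Gm.
(b) e = (rₐ − rₚ) / (rₐ + rₚ) = (3.658e+09 − 2.81e+08) / (3.658e+09 + 2.81e+08) ≈ 0.8573.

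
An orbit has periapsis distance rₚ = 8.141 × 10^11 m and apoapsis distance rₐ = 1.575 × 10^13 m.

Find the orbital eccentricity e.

e = (rₐ − rₚ) / (rₐ + rₚ).
e = (1.575e+13 − 8.141e+11) / (1.575e+13 + 8.141e+11) = 1.49359e+13 / 1.65641e+13 ≈ 0.9017.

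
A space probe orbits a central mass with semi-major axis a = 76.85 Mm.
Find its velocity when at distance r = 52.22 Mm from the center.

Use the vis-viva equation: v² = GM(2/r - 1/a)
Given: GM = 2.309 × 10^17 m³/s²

Convert to SI: a = 76.85 Mm = 7.685e+07 m; r = 52.22 Mm = 5.222e+07 m.
Vis-viva: v = √(GM · (2/r − 1/a)).
2/r − 1/a = 2/5.222e+07 − 1/7.685e+07 = 2.52871e-08 m⁻¹.
v = √(2.309e+17 · 2.52871e-08) m/s ≈ 7.641e+04 m/s = 76.41 km/s.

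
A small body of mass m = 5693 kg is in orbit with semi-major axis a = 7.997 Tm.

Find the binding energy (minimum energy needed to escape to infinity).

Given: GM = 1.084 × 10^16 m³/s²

Convert to SI: a = 7.997 Tm = 7.997e+12 m.
Total orbital energy is E = −GMm/(2a); binding energy is E_bind = −E = GMm/(2a).
E_bind = 1.084e+16 · 5693 / (2 · 7.997e+12) J ≈ 3.858e+06 J = 3.858 MJ.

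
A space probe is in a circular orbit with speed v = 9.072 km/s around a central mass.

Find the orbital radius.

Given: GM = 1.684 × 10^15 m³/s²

Convert to SI: v = 9.072 km/s = 9072 m/s.
For a circular orbit, v² = GM / r, so r = GM / v².
r = 1.684e+15 / (9072)² m ≈ 2.046e+07 m = 2.046 × 10^7 m.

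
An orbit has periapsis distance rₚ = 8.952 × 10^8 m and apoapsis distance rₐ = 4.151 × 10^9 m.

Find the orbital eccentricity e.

e = (rₐ − rₚ) / (rₐ + rₚ).
e = (4.151e+09 − 8.952e+08) / (4.151e+09 + 8.952e+08) = 3.2558e+09 / 5.0462e+09 ≈ 0.6452.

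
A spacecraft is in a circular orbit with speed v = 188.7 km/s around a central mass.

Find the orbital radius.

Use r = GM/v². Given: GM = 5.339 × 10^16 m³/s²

Convert to SI: v = 188.7 km/s = 188700 m/s.
For a circular orbit, v² = GM / r, so r = GM / v².
r = 5.339e+16 / (188700)² m ≈ 1.499e+06 m = 1.499 Mm.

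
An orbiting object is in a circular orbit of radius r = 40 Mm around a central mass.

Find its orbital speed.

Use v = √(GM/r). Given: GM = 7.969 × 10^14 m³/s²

Convert to SI: r = 40 Mm = 4e+07 m.
For a circular orbit, gravity supplies the centripetal force, so v = √(GM / r).
v = √(7.969e+14 / 4e+07) m/s ≈ 4463 m/s = 4.463 km/s.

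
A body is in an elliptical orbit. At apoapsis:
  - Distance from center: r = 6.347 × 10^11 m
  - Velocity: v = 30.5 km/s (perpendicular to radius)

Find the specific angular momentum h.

Convert to SI: v = 30.5 km/s = 30500 m/s.
With v perpendicular to r, h = r · v.
h = 6.347e+11 · 30500 m²/s ≈ 1.936e+16 m²/s.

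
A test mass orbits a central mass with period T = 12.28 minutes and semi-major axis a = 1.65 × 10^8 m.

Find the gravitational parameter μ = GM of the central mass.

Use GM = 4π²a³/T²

Convert to SI: T = 12.28 minutes = 736.8 s.
GM = 4π² · a³ / T².
GM = 4π² · (1.65e+08)³ / (736.8)² m³/s² ≈ 3.267e+20 m³/s² = 3.267 × 10^20 m³/s².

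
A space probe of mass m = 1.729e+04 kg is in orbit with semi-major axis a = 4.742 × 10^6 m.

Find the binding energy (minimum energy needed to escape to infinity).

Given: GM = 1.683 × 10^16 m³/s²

Total orbital energy is E = −GMm/(2a); binding energy is E_bind = −E = GMm/(2a).
E_bind = 1.683e+16 · 1.729e+04 / (2 · 4.742e+06) J ≈ 3.068e+13 J = 30.68 TJ.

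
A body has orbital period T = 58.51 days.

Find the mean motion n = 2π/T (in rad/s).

Convert to SI: T = 58.51 days = 5.05526e+06 s.
n = 2π / T.
n = 2π / 5.05526e+06 s ≈ 1.243e-06 rad/s.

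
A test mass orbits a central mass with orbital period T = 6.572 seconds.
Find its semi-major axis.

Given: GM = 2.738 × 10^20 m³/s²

Invert Kepler's third law: a = (GM · T² / (4π²))^(1/3).
Substituting T = 6.572 s and GM = 2.738e+20 m³/s²:
a = (2.738e+20 · (6.572)² / (4π²))^(1/3) m
a ≈ 6.691e+06 m = 6.691 Mm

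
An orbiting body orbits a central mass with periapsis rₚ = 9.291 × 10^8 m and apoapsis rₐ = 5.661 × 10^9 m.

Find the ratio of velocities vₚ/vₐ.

Conservation of angular momentum gives rₚvₚ = rₐvₐ, so vₚ/vₐ = rₐ/rₚ.
vₚ/vₐ = 5.661e+09 / 9.291e+08 ≈ 6.093.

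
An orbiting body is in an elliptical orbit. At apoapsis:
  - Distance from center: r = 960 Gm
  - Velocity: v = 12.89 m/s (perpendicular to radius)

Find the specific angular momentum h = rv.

Convert to SI: r = 960 Gm = 9.6e+11 m.
With v perpendicular to r, h = r · v.
h = 9.6e+11 · 12.89 m²/s ≈ 1.237e+13 m²/s.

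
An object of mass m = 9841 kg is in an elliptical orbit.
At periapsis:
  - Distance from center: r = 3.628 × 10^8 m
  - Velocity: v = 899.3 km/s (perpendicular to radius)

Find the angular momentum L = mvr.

Convert to SI: v = 899.3 km/s = 899300 m/s.
Since v is perpendicular to r, L = m · v · r.
L = 9841 · 899300 · 3.628e+08 kg·m²/s ≈ 3.211e+18 kg·m²/s.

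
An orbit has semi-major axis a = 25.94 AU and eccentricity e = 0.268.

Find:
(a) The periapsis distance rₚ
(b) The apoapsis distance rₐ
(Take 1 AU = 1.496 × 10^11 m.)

Convert to SI: a = 25.94 AU = 3.88062e+12 m.
(a) rₚ = a(1 − e) = 3.88062e+12 · (1 − 0.268) = 3.88062e+12 · 0.732 ≈ 2.841e+12 m = 18.99 AU.
(b) rₐ = a(1 + e) = 3.88062e+12 · (1 + 0.268) = 3.88062e+12 · 1.268 ≈ 4.921e+12 m = 32.89 AU.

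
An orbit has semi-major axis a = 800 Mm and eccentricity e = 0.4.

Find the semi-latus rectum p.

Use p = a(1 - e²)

Convert to SI: a = 800 Mm = 8e+08 m.
p = a (1 − e²).
p = 8e+08 · (1 − (0.4)²) = 8e+08 · 0.84 ≈ 6.72e+08 m = 672 Mm.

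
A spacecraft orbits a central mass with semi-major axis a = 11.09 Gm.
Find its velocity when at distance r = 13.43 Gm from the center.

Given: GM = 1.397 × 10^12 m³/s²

Convert to SI: a = 11.09 Gm = 1.109e+10 m; r = 13.43 Gm = 1.343e+10 m.
Vis-viva: v = √(GM · (2/r − 1/a)).
2/r − 1/a = 2/1.343e+10 − 1/1.109e+10 = 5.8749e-11 m⁻¹.
v = √(1.397e+12 · 5.8749e-11) m/s ≈ 9.059 m/s = 9.059 m/s.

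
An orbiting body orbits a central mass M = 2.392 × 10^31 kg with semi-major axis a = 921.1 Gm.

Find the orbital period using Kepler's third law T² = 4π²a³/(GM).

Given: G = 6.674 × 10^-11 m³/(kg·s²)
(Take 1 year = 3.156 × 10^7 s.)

Convert to SI: a = 921.1 Gm = 9.211e+11 m.
GM = G · M = 6.674e-11 · 2.392e+31 = 1.59642e+21 m³/s².
Kepler's third law: T = 2π √(a³ / GM).
Substituting a = 9.211e+11 m and GM = 1.59642e+21 m³/s²:
T = 2π √((9.211e+11)³ / 1.59642e+21) s
T ≈ 1.39e+08 s = 4.405 years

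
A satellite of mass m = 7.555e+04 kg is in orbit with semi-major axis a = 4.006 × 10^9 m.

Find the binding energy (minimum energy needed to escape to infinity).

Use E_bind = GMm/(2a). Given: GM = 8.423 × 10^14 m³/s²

Total orbital energy is E = −GMm/(2a); binding energy is E_bind = −E = GMm/(2a).
E_bind = 8.423e+14 · 7.555e+04 / (2 · 4.006e+09) J ≈ 7.943e+09 J = 7.943 GJ.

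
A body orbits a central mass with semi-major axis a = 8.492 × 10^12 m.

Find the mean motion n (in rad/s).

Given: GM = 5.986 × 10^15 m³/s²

n = √(GM / a³).
n = √(5.986e+15 / (8.492e+12)³) rad/s ≈ 3.126e-12 rad/s.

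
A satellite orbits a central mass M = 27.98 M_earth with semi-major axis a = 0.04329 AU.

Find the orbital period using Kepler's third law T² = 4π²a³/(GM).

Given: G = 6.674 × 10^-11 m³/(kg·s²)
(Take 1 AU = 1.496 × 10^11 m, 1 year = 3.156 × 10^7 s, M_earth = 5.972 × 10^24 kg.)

Convert to SI: a = 0.04329 AU = 6.47618e+09 m; M = 27.98 M_earth = 1.67097e+26 kg.
GM = G · M = 6.674e-11 · 1.67097e+26 = 1.1152e+16 m³/s².
Kepler's third law: T = 2π √(a³ / GM).
Substituting a = 6.47618e+09 m and GM = 1.1152e+16 m³/s²:
T = 2π √((6.47618e+09)³ / 1.1152e+16) s
T ≈ 3.101e+07 s = 0.9825 years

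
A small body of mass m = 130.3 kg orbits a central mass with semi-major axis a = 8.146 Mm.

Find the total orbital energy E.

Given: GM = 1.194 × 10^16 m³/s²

Convert to SI: a = 8.146 Mm = 8.146e+06 m.
E = −GMm / (2a).
E = −1.194e+16 · 130.3 / (2 · 8.146e+06) J ≈ -9.549e+10 J = -95.49 GJ.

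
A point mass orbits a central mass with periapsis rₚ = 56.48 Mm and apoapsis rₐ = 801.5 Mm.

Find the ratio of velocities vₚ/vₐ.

Convert to SI: rₚ = 56.48 Mm = 5.648e+07 m; rₐ = 801.5 Mm = 8.015e+08 m.
Conservation of angular momentum gives rₚvₚ = rₐvₐ, so vₚ/vₐ = rₐ/rₚ.
vₚ/vₐ = 8.015e+08 / 5.648e+07 ≈ 14.19.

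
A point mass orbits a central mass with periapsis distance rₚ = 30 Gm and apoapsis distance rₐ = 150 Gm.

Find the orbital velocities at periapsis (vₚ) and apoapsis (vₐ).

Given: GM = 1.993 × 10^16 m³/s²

Convert to SI: rₚ = 30 Gm = 3e+10 m; rₐ = 150 Gm = 1.5e+11 m.
Use the vis-viva equation v² = GM(2/r − 1/a) with a = (rₚ + rₐ)/2 = (3e+10 + 1.5e+11)/2 = 9e+10 m.
vₚ = √(GM · (2/rₚ − 1/a)) = √(1.993e+16 · (2/3e+10 − 1/9e+10)) m/s ≈ 1052 m/s = 1.052 km/s.
vₐ = √(GM · (2/rₐ − 1/a)) = √(1.993e+16 · (2/1.5e+11 − 1/9e+10)) m/s ≈ 210.4 m/s = 210.4 m/s.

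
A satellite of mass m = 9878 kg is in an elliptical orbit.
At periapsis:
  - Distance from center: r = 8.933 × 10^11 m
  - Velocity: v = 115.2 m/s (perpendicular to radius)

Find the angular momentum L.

Since v is perpendicular to r, L = m · v · r.
L = 9878 · 115.2 · 8.933e+11 kg·m²/s ≈ 1.017e+18 kg·m²/s.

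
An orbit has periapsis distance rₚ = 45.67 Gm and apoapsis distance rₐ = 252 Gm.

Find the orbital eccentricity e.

Convert to SI: rₚ = 45.67 Gm = 4.567e+10 m; rₐ = 252 Gm = 2.52e+11 m.
e = (rₐ − rₚ) / (rₐ + rₚ).
e = (2.52e+11 − 4.567e+10) / (2.52e+11 + 4.567e+10) = 2.0633e+11 / 2.9767e+11 ≈ 0.6932.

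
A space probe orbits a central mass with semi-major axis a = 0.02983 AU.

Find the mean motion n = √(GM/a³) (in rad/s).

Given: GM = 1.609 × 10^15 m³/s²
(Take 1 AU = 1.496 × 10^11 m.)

Convert to SI: a = 0.02983 AU = 4.46257e+09 m.
n = √(GM / a³).
n = √(1.609e+15 / (4.46257e+09)³) rad/s ≈ 1.346e-07 rad/s.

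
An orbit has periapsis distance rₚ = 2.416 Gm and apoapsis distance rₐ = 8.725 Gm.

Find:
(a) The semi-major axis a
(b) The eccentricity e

Convert to SI: rₚ = 2.416 Gm = 2.416e+09 m; rₐ = 8.725 Gm = 8.725e+09 m.
(a) a = (rₚ + rₐ) / 2 = (2.416e+09 + 8.725e+09) / 2 ≈ 5.57e+09 m = 5.571 Gm.
(b) e = (rₐ − rₚ) / (rₐ + rₚ) = (8.725e+09 − 2.416e+09) / (8.725e+09 + 2.416e+09) ≈ 0.5663.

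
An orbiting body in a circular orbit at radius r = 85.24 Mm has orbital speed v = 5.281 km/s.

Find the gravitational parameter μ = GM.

Convert to SI: r = 85.24 Mm = 8.524e+07 m; v = 5.281 km/s = 5281 m/s.
For a circular orbit v² = GM/r, so GM = v² · r.
GM = (5281)² · 8.524e+07 m³/s² ≈ 2.377e+15 m³/s² = 2.377 × 10^15 m³/s².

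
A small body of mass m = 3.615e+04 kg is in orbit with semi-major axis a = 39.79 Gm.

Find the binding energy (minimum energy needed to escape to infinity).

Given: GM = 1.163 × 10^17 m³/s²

Convert to SI: a = 39.79 Gm = 3.979e+10 m.
Total orbital energy is E = −GMm/(2a); binding energy is E_bind = −E = GMm/(2a).
E_bind = 1.163e+17 · 3.615e+04 / (2 · 3.979e+10) J ≈ 5.283e+10 J = 52.83 GJ.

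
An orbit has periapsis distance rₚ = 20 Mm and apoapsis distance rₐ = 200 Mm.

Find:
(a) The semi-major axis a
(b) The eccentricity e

Convert to SI: rₚ = 20 Mm = 2e+07 m; rₐ = 200 Mm = 2e+08 m.
(a) a = (rₚ + rₐ) / 2 = (2e+07 + 2e+08) / 2 ≈ 1.1e+08 m = 110 Mm.
(b) e = (rₐ − rₚ) / (rₐ + rₚ) = (2e+08 − 2e+07) / (2e+08 + 2e+07) ≈ 0.8182.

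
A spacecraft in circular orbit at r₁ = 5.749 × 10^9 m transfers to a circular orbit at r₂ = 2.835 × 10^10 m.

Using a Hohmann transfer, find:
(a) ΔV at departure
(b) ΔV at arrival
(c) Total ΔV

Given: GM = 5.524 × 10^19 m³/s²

Transfer semi-major axis: a_t = (r₁ + r₂)/2 = (5.749e+09 + 2.835e+10)/2 = 1.70495e+10 m.
Circular speeds: v₁ = √(GM/r₁) = 98023.6 m/s, v₂ = √(GM/r₂) = 44141.8 m/s.
Transfer speeds (vis-viva v² = GM(2/r − 1/a_t)): v₁ᵗ = 126401 m/s, v₂ᵗ = 25632.5 m/s.
(a) ΔV₁ = |v₁ᵗ − v₁| ≈ 2.838e+04 m/s = 28.38 km/s.
(b) ΔV₂ = |v₂ − v₂ᵗ| ≈ 1.851e+04 m/s = 18.51 km/s.
(c) ΔV_total = ΔV₁ + ΔV₂ ≈ 4.689e+04 m/s = 46.89 km/s.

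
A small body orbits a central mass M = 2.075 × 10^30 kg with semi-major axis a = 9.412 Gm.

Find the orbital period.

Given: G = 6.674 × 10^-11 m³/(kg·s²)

Convert to SI: a = 9.412 Gm = 9.412e+09 m.
GM = G · M = 6.674e-11 · 2.075e+30 = 1.38485e+20 m³/s².
Kepler's third law: T = 2π √(a³ / GM).
Substituting a = 9.412e+09 m and GM = 1.38485e+20 m³/s²:
T = 2π √((9.412e+09)³ / 1.38485e+20) s
T ≈ 4.875e+05 s = 5.643 days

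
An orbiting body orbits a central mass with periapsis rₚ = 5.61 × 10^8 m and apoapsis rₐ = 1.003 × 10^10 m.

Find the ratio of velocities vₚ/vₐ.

Conservation of angular momentum gives rₚvₚ = rₐvₐ, so vₚ/vₐ = rₐ/rₚ.
vₚ/vₐ = 1.003e+10 / 5.61e+08 ≈ 17.88.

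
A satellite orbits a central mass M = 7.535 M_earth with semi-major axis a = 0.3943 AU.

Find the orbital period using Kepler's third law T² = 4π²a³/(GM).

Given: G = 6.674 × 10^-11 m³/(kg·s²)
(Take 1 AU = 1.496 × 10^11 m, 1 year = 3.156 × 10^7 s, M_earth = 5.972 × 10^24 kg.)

Convert to SI: a = 0.3943 AU = 5.89873e+10 m; M = 7.535 M_earth = 4.4999e+25 kg.
GM = G · M = 6.674e-11 · 4.4999e+25 = 3.00323e+15 m³/s².
Kepler's third law: T = 2π √(a³ / GM).
Substituting a = 5.89873e+10 m and GM = 3.00323e+15 m³/s²:
T = 2π √((5.89873e+10)³ / 3.00323e+15) s
T ≈ 1.643e+09 s = 52.05 years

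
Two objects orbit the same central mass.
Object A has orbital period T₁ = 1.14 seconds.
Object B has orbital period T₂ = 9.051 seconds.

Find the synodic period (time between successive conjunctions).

T_syn = |T₁ · T₂ / (T₁ − T₂)|.
T_syn = |1.14 · 9.051 / (1.14 − 9.051)| s ≈ 1.304 s = 1.304 seconds.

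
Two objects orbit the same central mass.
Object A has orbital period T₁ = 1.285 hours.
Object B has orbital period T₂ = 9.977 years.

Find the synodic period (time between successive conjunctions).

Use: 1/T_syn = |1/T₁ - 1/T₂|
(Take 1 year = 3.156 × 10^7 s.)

Convert to SI: T₁ = 1.285 hours = 4626 s; T₂ = 9.977 years = 3.14874e+08 s.
T_syn = |T₁ · T₂ / (T₁ − T₂)|.
T_syn = |4626 · 3.14874e+08 / (4626 − 3.14874e+08)| s ≈ 4626 s = 1.285 hours.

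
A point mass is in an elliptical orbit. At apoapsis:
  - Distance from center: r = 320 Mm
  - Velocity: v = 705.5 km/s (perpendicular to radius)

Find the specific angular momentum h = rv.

Convert to SI: r = 320 Mm = 3.2e+08 m; v = 705.5 km/s = 705500 m/s.
With v perpendicular to r, h = r · v.
h = 3.2e+08 · 705500 m²/s ≈ 2.258e+14 m²/s.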